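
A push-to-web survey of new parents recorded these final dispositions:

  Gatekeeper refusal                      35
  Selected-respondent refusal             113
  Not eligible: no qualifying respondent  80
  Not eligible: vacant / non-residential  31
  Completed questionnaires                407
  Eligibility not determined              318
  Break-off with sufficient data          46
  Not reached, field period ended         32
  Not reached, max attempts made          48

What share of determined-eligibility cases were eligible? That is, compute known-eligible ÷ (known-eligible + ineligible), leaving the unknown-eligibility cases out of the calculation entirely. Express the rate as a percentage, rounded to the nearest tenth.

Refusals = 35 + 113 = 148
No contact after all attempts = 32 + 48 = 80
Screened out, ineligible = 80 + 31 = 111
Determined eligible: 407 + 46 + 148 + 80 = 681
e = 681 / (681 + 111) = 681 / 792 = 0.8598

86.0%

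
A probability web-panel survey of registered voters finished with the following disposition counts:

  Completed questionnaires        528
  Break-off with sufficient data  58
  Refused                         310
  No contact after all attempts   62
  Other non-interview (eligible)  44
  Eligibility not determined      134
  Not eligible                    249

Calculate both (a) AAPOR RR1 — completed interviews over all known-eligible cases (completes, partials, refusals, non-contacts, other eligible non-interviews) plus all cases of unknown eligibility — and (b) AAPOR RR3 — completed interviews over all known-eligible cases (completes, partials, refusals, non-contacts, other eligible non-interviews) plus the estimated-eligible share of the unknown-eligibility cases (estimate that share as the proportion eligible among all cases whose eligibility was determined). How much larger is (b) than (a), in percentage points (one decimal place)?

1.1

Top: 528
Base: 528 + 58 + 310 + 62 + 44 + 134 = 1136
RR1 = 528 / 1136 = 0.4648
Determined eligible: 528 + 58 + 310 + 62 + 44 = 1002
e = 1002 / (1002 + 249) = 1002 / 1251 = 0.8010
Estimated eligible among unknowns: 0.8010 × 134 = 107.33
Base: 1002 + 107.33 = 1109.33
RR3 = 528 / 1109.33 = 0.4760
Difference = 47.60 − 46.48 = 1.12 percentage points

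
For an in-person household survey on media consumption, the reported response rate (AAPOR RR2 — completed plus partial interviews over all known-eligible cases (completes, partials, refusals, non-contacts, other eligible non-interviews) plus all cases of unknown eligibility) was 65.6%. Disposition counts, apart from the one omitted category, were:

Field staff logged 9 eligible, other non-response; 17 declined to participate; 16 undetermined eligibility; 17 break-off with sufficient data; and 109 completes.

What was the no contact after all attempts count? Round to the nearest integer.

Numerator: 109 + 17 = 126
RR2 = 126 / D = 0.656
D = 126 / 0.656 = 192.1
Remaining denominator categories sum to 168
no contact after all attempts = 192.1 − 168 ≈ 24

24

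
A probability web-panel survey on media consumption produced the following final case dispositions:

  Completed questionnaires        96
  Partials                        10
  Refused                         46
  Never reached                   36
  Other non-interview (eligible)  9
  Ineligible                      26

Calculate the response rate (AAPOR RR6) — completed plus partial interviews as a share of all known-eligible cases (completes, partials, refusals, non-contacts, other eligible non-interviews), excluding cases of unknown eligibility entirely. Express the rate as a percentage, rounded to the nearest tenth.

Num → 96 + 10 = 106
Base → 96 + 10 + 46 + 36 + 9 = 197
RR6 = 106 / 197 = 0.5381

53.8%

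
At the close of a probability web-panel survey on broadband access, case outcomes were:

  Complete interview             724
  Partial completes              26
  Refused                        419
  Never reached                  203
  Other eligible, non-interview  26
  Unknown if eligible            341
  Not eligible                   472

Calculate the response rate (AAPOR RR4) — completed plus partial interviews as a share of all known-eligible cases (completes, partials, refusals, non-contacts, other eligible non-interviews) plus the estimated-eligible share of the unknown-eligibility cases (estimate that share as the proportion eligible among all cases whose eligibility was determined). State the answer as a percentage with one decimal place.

45.4%

Num = 724 + 26 = 750
Known eligible = 724 + 26 + 419 + 203 + 26 = 1398
e = 1398 / (1398 + 472) = 1398 / 1870 = 0.7476
e × U = 0.7476 × 341 = 254.93
Base = 1398 + 254.93 = 1652.93
RR4 = 750 / 1652.93 = 0.4537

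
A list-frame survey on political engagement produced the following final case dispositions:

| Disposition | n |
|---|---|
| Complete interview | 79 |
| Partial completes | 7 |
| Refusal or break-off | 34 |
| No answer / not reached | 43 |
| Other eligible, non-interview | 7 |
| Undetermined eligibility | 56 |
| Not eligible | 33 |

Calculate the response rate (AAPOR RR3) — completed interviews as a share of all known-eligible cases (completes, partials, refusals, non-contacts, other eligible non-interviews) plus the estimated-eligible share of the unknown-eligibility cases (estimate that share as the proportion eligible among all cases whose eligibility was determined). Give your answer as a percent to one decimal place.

Num: 79
Eligible (known): 79 + 7 + 34 + 43 + 7 = 170
e = 170 / (170 + 33) = 170 / 203 = 0.8374
e × U: 0.8374 × 56 = 46.89
Denom: 170 + 46.89 = 216.89
RR3 = 79 / 216.89 = 0.3642

36.4%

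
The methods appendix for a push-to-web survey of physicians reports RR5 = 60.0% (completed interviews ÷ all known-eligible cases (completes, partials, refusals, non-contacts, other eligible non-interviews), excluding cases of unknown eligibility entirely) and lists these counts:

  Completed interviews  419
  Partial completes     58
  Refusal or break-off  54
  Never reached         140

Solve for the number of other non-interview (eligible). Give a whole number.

RR5 = 419 / D = 0.600
D = 419 / 0.600 = 698.3
Rest of base = 671
other non-interview (eligible) = 698.3 − 671 ≈ 27

27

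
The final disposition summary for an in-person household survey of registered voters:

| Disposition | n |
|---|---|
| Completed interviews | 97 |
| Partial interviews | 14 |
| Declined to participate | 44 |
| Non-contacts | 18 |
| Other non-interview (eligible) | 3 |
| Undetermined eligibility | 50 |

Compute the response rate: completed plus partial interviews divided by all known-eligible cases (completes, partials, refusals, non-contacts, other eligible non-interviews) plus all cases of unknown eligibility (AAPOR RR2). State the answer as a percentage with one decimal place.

Num → 97 + 14 = 111
Base → 97 + 14 + 44 + 18 + 3 + 50 = 226
RR2 = 111 / 226 = 0.4912

49.1%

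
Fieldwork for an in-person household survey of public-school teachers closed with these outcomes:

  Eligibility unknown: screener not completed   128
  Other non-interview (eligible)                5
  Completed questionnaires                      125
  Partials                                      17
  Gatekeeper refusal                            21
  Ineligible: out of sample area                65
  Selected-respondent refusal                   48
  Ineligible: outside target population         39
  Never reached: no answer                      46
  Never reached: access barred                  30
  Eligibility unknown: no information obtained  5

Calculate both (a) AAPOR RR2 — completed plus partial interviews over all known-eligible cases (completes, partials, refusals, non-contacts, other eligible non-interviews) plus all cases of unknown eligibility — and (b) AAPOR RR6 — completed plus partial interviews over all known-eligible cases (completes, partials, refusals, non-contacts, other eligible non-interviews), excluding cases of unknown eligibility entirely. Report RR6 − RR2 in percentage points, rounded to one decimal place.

Refusal or break-off = 21 + 48 = 69
No contact after all attempts = 46 + 30 = 76
Eligibility not determined = 128 + 5 = 133
Screened out, ineligible = 39 + 65 = 104
Numerator = 125 + 17 = 142
Denominator = 125 + 17 + 69 + 76 + 5 + 133 = 425
RR2 = 142 / 425 = 0.3341
Denominator = 125 + 17 + 69 + 76 + 5 = 292
RR6 = 142 / 292 = 0.4863
Difference = 48.63 − 33.41 = 15.22 percentage points

15.2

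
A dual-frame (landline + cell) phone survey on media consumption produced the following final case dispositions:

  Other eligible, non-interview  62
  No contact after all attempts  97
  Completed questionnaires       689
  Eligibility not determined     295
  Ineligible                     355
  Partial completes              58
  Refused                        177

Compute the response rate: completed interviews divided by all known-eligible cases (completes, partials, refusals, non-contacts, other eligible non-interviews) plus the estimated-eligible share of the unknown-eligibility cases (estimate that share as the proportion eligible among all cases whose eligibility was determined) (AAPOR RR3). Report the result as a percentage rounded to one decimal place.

52.8%

Num → 689
Known eligible → 689 + 58 + 177 + 97 + 62 = 1083
e = 1083 / (1083 + 355) = 1083 / 1438 = 0.7531
Estimated eligible among unknowns → 0.7531 × 295 = 222.16
Denominator → 1083 + 222.16 = 1305.16
RR3 = 689 / 1305.16 = 0.5279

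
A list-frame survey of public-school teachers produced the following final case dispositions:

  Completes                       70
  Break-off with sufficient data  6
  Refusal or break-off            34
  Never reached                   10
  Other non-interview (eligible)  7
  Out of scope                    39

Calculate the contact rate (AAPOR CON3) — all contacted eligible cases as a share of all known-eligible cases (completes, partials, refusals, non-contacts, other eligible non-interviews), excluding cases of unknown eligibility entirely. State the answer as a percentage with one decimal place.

92.1%

Num = 70 + 6 + 34 + 7 = 117
Denom = 70 + 6 + 34 + 10 + 7 = 127
CON3 = 117 / 127 = 0.9213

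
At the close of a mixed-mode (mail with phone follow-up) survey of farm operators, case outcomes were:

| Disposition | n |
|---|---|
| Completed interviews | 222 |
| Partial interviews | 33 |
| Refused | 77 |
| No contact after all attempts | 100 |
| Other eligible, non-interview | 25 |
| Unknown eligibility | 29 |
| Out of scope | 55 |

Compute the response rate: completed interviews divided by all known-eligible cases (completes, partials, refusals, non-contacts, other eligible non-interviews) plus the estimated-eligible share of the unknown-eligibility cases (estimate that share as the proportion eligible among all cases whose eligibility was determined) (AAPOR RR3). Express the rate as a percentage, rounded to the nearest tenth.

46.0%

Top → 222
Eligible (known) → 222 + 33 + 77 + 100 + 25 = 457
e = 457 / (457 + 55) = 457 / 512 = 0.8926
Estimated eligible among unknowns → 0.8926 × 29 = 25.89
Base → 457 + 25.89 = 482.89
RR3 = 222 / 482.89 = 0.4597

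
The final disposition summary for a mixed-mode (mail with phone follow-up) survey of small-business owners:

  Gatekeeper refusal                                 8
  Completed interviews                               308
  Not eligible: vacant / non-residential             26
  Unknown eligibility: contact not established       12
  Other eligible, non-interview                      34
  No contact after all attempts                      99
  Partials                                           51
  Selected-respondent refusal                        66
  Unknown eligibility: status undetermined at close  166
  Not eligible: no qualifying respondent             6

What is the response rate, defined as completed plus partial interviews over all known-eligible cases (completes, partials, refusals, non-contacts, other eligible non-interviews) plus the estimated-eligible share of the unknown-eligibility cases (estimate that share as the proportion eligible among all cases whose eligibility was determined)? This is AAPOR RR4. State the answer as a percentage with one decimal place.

Refusal or break-off = 8 + 66 = 74
Eligibility not determined = 12 + 166 = 178
Screened out, ineligible = 6 + 26 = 32
Numerator: 308 + 51 = 359
Eligible (known): 308 + 51 + 74 + 99 + 34 = 566
e = 566 / (566 + 32) = 566 / 598 = 0.9465
Eligible share of unknowns: 0.9465 × 178 = 168.48
Denom: 566 + 168.48 = 734.48
RR4 = 359 / 734.48 = 0.4888

48.9%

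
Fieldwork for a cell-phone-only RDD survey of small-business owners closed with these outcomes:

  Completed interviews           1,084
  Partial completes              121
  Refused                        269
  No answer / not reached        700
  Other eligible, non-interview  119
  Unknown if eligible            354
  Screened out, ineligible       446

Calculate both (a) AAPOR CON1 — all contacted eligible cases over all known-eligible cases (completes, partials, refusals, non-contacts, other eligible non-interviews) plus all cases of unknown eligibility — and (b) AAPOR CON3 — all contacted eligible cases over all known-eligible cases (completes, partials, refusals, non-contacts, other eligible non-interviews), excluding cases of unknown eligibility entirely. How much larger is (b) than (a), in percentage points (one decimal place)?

Top → 1084 + 121 + 269 + 119 = 1593
Denom → 1084 + 121 + 269 + 700 + 119 + 354 = 2647
CON1 = 1593 / 2647 = 0.6018
Denom → 1084 + 121 + 269 + 700 + 119 = 2293
CON3 = 1593 / 2293 = 0.6947
Difference = 69.47 − 60.18 = 9.29 percentage points

9.3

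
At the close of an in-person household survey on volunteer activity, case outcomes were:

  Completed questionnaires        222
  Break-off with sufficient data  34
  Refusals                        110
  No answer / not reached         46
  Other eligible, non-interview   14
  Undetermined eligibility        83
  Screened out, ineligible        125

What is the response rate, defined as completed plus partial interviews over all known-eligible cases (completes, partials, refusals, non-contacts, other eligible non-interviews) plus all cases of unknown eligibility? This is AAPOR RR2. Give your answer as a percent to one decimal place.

50.3%

Numerator = 222 + 34 = 256
Base = 222 + 34 + 110 + 46 + 14 + 83 = 509
RR2 = 256 / 509 = 0.5029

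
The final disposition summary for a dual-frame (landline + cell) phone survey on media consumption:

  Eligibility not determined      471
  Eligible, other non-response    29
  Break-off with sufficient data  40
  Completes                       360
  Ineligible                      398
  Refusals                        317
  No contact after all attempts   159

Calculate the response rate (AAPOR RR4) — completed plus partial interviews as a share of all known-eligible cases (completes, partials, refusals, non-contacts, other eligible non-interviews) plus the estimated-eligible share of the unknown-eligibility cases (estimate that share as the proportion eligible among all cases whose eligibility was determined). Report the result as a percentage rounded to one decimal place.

32.5%

Num = 360 + 40 = 400
Eligible (known) = 360 + 40 + 317 + 159 + 29 = 905
e = 905 / (905 + 398) = 905 / 1303 = 0.6946
Eligible share of unknowns = 0.6946 × 471 = 327.16
Denom = 905 + 327.16 = 1232.16
RR4 = 400 / 1232.16 = 0.3246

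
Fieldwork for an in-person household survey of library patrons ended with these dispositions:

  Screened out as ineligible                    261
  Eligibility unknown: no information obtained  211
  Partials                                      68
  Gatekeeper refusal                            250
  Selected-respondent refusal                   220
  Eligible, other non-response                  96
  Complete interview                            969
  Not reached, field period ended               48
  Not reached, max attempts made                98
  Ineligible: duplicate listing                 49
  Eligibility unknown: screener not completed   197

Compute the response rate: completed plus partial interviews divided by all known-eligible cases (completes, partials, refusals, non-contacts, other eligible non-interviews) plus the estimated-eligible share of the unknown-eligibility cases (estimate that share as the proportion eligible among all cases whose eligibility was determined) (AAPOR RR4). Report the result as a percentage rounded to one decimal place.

Declined to participate = 250 + 220 = 470
Never reached = 48 + 98 = 146
Unknown eligibility = 197 + 211 = 408
Out of scope = 261 + 49 = 310
Top: 969 + 68 = 1037
Known eligible: 969 + 68 + 470 + 146 + 96 = 1749
e = 1749 / (1749 + 310) = 1749 / 2059 = 0.8494
Estimated eligible among unknowns: 0.8494 × 408 = 346.56
Base: 1749 + 346.56 = 2095.56
RR4 = 1037 / 2095.56 = 0.4949

49.5%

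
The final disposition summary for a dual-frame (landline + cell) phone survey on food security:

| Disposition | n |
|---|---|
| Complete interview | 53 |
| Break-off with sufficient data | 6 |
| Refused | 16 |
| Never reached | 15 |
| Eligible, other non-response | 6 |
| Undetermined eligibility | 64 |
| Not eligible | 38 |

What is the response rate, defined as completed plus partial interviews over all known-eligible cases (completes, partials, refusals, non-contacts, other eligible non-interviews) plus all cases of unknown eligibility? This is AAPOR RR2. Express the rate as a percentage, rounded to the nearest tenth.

Num → 53 + 6 = 59
Denom → 53 + 6 + 16 + 15 + 6 + 64 = 160
RR2 = 59 / 160 = 0.3688

36.9%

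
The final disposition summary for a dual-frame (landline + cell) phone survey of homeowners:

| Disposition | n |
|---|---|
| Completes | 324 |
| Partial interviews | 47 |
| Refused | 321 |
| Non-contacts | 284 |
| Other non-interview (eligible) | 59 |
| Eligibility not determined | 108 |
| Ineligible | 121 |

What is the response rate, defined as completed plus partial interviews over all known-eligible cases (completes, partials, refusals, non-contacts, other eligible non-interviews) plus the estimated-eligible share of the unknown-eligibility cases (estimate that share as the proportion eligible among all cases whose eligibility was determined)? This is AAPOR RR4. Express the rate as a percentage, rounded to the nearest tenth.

32.8%

Numerator: 324 + 47 = 371
Known eligible: 324 + 47 + 321 + 284 + 59 = 1035
e = 1035 / (1035 + 121) = 1035 / 1156 = 0.8953
Estimated eligible among unknowns: 0.8953 × 108 = 96.69
Denom: 1035 + 96.69 = 1131.69
RR4 = 371 / 1131.69 = 0.3278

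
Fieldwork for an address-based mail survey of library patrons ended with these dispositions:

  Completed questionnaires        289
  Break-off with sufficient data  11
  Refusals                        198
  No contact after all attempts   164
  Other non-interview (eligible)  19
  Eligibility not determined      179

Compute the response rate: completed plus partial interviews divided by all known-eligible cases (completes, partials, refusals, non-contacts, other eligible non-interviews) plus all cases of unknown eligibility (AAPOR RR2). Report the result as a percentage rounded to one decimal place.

34.9%

Numerator: 289 + 11 = 300
Base: 289 + 11 + 198 + 164 + 19 + 179 = 860
RR2 = 300 / 860 = 0.3488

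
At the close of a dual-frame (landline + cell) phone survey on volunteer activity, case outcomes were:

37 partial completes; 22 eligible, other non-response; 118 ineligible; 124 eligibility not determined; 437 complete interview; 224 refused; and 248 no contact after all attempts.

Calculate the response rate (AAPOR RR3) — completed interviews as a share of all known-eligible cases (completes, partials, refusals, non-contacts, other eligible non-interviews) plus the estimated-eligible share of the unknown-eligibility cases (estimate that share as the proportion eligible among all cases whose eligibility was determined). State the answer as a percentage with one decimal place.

40.5%

Num: 437
Known eligible: 437 + 37 + 224 + 248 + 22 = 968
e = 968 / (968 + 118) = 968 / 1086 = 0.8913
e × U: 0.8913 × 124 = 110.52
Denominator: 968 + 110.52 = 1078.52
RR3 = 437 / 1078.52 = 0.4052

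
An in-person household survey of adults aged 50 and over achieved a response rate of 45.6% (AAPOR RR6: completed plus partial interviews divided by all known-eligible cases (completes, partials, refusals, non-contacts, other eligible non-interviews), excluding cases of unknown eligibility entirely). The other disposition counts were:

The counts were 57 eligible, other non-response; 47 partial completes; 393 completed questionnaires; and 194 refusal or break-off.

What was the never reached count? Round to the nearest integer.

274

Num = 393 + 47 = 440
RR6 = 440 / D = 0.456
D = 440 / 0.456 = 964.9
Remaining denominator categories sum to 691
never reached = 964.9 − 691 ≈ 274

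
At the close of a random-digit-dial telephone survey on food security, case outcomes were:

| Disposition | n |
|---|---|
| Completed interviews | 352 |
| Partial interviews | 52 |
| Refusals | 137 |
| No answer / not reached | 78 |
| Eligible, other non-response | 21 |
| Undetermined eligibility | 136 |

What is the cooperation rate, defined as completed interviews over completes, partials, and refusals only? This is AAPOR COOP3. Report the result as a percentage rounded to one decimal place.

65.1%

Num: 352
Denominator: 352 + 52 + 137 = 541
COOP3 = 352 / 541 = 0.6506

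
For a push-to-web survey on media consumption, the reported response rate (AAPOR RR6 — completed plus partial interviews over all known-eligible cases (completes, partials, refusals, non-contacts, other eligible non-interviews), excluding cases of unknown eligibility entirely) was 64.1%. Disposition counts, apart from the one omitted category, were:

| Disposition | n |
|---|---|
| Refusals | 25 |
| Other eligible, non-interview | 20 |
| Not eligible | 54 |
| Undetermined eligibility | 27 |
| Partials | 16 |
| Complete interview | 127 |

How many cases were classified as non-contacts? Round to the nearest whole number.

Numerator = 127 + 16 = 143
RR6 = 143 / D = 0.641
D = 143 / 0.641 = 223.1
Remaining denominator categories sum to 188
non-contacts = 223.1 − 188 ≈ 35

35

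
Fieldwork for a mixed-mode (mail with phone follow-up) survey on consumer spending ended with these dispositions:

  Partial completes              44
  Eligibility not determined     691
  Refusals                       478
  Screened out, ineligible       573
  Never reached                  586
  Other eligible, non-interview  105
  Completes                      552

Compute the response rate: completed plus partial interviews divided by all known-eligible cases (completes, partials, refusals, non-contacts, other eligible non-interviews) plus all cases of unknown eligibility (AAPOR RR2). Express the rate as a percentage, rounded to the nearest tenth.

Num → 552 + 44 = 596
Base → 552 + 44 + 478 + 586 + 105 + 691 = 2456
RR2 = 596 / 2456 = 0.2427

24.3%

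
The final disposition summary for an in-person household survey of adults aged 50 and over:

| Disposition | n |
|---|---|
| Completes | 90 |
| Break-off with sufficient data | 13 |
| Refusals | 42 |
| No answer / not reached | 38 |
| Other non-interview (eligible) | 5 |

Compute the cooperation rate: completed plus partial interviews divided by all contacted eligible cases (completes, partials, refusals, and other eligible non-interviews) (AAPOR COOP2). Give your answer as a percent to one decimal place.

Top = 90 + 13 = 103
Denominator = 90 + 13 + 42 + 5 = 150
COOP2 = 103 / 150 = 0.6867

68.7%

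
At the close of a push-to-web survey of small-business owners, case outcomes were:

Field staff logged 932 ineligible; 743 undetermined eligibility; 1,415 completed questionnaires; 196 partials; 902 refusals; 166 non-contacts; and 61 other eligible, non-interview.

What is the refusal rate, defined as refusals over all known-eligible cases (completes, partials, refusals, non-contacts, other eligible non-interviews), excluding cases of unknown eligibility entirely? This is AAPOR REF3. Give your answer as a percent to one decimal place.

32.9%

Top = 902
Denom = 1415 + 196 + 902 + 166 + 61 = 2740
REF3 = 902 / 2740 = 0.3292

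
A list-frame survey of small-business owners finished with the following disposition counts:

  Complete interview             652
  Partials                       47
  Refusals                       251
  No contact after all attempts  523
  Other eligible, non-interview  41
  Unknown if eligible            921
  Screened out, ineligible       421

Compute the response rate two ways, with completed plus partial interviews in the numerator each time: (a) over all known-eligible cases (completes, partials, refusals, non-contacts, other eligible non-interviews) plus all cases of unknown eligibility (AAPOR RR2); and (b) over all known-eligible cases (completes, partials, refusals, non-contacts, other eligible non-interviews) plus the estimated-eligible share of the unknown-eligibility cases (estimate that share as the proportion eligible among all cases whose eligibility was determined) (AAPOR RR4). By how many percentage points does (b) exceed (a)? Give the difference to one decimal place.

Top: 652 + 47 = 699
Denominator: 652 + 47 + 251 + 523 + 41 + 921 = 2435
RR2 = 699 / 2435 = 0.2871
Eligible (known): 652 + 47 + 251 + 523 + 41 = 1514
e = 1514 / (1514 + 421) = 1514 / 1935 = 0.7824
Estimated eligible among unknowns: 0.7824 × 921 = 720.59
Denominator: 1514 + 720.59 = 2234.59
RR4 = 699 / 2234.59 = 0.3128
Difference = 31.28 − 28.71 = 2.57 percentage points

2.6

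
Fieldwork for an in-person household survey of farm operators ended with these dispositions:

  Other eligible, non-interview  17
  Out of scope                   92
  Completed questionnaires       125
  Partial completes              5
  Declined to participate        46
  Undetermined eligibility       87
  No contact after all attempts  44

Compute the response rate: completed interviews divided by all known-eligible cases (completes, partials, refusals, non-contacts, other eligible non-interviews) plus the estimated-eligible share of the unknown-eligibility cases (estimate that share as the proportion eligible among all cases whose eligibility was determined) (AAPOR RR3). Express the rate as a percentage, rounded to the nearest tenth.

Top → 125
Eligible (known) → 125 + 5 + 46 + 44 + 17 = 237
e = 237 / (237 + 92) = 237 / 329 = 0.7204
Estimated eligible among unknowns → 0.7204 × 87 = 62.67
Base → 237 + 62.67 = 299.67
RR3 = 125 / 299.67 = 0.4171

41.7%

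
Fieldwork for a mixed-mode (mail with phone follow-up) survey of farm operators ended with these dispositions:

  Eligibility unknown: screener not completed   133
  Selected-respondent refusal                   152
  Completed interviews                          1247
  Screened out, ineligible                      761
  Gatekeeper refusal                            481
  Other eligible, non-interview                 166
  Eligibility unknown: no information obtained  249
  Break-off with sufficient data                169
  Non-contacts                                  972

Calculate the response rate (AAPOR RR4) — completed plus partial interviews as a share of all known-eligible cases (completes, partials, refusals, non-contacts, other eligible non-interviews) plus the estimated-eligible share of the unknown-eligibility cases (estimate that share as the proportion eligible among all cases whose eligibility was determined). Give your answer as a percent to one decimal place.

Refusals = 481 + 152 = 633
Eligibility not determined = 133 + 249 = 382
Num: 1247 + 169 = 1416
Determined eligible: 1247 + 169 + 633 + 972 + 166 = 3187
e = 3187 / (3187 + 761) = 3187 / 3948 = 0.8072
Eligible share of unknowns: 0.8072 × 382 = 308.35
Denominator: 3187 + 308.35 = 3495.35
RR4 = 1416 / 3495.35 = 0.4051

40.5%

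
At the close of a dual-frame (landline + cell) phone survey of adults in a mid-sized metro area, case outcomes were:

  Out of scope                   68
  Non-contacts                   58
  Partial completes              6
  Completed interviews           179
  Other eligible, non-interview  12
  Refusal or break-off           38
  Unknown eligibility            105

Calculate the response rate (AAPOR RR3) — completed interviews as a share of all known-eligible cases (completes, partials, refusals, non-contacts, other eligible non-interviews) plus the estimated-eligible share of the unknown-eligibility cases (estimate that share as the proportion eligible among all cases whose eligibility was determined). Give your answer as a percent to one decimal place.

Numerator = 179
Determined eligible = 179 + 6 + 38 + 58 + 12 = 293
e = 293 / (293 + 68) = 293 / 361 = 0.8116
e × U = 0.8116 × 105 = 85.22
Base = 293 + 85.22 = 378.22
RR3 = 179 / 378.22 = 0.4733

47.3%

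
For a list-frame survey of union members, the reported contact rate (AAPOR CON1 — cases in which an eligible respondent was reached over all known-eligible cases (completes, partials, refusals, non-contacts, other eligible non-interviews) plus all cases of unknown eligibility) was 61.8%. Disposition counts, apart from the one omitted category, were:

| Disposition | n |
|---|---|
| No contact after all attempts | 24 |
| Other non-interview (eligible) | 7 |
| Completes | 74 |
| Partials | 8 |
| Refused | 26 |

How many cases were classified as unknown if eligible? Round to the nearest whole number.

47

Num: 74 + 8 + 26 + 7 = 115
CON1 = 115 / D = 0.618
D = 115 / 0.618 = 186.1
Rest of base = 139
unknown if eligible = 186.1 − 139 ≈ 47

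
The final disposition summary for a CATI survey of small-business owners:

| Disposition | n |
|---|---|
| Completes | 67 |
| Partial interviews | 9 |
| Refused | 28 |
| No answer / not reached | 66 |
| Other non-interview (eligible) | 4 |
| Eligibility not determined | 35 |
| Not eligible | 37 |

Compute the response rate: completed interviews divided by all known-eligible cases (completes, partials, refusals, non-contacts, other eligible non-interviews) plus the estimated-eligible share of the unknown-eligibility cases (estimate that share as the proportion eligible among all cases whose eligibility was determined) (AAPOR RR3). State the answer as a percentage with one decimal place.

Num → 67
Eligible (known) → 67 + 9 + 28 + 66 + 4 = 174
e = 174 / (174 + 37) = 174 / 211 = 0.8246
e × U → 0.8246 × 35 = 28.86
Denominator → 174 + 28.86 = 202.86
RR3 = 67 / 202.86 = 0.3303

33.0%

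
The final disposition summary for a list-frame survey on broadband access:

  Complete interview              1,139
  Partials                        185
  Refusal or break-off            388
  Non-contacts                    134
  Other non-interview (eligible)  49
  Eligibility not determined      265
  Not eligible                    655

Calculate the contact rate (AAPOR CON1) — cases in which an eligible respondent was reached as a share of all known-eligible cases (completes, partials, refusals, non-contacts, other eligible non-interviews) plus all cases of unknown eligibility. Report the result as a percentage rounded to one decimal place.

81.5%

Top → 1139 + 185 + 388 + 49 = 1761
Base → 1139 + 185 + 388 + 134 + 49 + 265 = 2160
CON1 = 1761 / 2160 = 0.8153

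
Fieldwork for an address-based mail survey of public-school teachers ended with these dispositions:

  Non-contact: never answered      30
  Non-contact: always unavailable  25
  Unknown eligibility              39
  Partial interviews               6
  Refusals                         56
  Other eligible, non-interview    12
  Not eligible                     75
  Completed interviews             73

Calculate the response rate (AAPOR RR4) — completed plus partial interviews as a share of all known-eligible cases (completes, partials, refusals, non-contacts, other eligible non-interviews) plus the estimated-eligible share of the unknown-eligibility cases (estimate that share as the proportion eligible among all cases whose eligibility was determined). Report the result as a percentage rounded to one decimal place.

Never reached = 30 + 25 = 55
Num → 73 + 6 = 79
Known eligible → 73 + 6 + 56 + 55 + 12 = 202
e = 202 / (202 + 75) = 202 / 277 = 0.7292
Estimated eligible among unknowns → 0.7292 × 39 = 28.44
Denominator → 202 + 28.44 = 230.44
RR4 = 79 / 230.44 = 0.3428

34.3%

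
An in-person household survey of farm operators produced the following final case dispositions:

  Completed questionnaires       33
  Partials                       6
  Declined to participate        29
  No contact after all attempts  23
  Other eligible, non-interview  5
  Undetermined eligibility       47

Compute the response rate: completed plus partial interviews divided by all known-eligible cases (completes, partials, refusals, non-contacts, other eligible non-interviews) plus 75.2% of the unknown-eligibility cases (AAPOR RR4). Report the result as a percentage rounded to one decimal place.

Numerator → 33 + 6 = 39
Determined eligible → 33 + 6 + 29 + 23 + 5 = 96
e × U → 0.7520 × 47 = 35.34
Denominator → 96 + 35.34 = 131.34
RR4 = 39 / 131.34 = 0.2969

29.7%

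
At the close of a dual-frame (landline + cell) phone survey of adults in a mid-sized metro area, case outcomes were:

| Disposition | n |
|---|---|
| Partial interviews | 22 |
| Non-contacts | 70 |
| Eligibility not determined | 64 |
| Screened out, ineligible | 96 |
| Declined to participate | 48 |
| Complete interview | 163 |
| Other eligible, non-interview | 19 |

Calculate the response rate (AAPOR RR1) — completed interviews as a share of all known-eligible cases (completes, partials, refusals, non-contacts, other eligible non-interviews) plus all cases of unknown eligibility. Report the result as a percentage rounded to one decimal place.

42.2%

Numerator → 163
Denominator → 163 + 22 + 48 + 70 + 19 + 64 = 386
RR1 = 163 / 386 = 0.4223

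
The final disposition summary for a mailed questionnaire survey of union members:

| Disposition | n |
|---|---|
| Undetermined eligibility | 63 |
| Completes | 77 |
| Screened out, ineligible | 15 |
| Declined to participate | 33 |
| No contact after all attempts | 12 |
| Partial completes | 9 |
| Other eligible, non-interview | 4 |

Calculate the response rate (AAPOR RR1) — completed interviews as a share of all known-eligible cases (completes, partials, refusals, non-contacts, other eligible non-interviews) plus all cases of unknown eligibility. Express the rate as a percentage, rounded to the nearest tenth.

Num: 77
Denominator: 77 + 9 + 33 + 12 + 4 + 63 = 198
RR1 = 77 / 198 = 0.3889

38.9%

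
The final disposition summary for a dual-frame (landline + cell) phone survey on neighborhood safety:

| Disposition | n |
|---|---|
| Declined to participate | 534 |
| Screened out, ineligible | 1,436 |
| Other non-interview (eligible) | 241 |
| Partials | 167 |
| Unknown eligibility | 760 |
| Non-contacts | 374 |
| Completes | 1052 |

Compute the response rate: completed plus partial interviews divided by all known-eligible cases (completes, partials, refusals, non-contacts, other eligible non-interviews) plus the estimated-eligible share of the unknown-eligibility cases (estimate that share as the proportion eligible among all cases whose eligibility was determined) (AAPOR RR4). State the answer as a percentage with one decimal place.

42.9%

Top: 1052 + 167 = 1219
Eligible (known): 1052 + 167 + 534 + 374 + 241 = 2368
e = 2368 / (2368 + 1436) = 2368 / 3804 = 0.6225
e × U: 0.6225 × 760 = 473.10
Denominator: 2368 + 473.10 = 2841.10
RR4 = 1219 / 2841.10 = 0.4291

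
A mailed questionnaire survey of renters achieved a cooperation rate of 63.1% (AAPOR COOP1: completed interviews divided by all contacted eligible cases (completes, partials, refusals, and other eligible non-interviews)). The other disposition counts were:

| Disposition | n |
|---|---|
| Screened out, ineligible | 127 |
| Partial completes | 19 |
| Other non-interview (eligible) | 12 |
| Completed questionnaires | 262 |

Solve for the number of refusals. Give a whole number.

COOP1 = 262 / D = 0.631
D = 262 / 0.631 = 415.2
Remaining denominator categories sum to 293
refusals = 415.2 − 293 ≈ 122

122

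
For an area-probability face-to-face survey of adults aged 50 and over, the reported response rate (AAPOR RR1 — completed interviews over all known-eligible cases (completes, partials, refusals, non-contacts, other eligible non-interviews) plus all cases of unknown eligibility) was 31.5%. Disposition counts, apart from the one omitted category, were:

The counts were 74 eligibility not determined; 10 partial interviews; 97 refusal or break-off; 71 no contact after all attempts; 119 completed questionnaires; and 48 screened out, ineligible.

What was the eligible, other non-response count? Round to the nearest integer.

RR1 = 119 / D = 0.315
D = 119 / 0.315 = 377.8
Remaining denominator categories sum to 371
eligible, other non-response = 377.8 − 371 ≈ 7

7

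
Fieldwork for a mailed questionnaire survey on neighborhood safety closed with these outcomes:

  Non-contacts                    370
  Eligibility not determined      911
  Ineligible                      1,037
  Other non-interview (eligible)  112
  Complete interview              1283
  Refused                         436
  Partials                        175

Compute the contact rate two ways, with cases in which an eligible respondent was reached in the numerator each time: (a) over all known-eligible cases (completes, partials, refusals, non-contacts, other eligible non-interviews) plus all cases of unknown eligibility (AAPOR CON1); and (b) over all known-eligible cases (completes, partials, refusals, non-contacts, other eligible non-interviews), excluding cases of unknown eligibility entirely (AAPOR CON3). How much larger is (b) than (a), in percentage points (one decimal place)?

Numerator: 1283 + 175 + 436 + 112 = 2006
Denominator: 1283 + 175 + 436 + 370 + 112 + 911 = 3287
CON1 = 2006 / 3287 = 0.6103
Denominator: 1283 + 175 + 436 + 370 + 112 = 2376
CON3 = 2006 / 2376 = 0.8443
Difference = 84.43 − 61.03 = 23.40 percentage points

23.4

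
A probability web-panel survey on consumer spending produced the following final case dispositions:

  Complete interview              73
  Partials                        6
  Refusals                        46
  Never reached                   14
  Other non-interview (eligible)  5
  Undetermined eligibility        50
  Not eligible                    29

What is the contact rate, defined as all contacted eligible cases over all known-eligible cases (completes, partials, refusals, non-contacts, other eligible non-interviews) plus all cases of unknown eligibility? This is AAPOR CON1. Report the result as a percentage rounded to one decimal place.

67.0%

Num: 73 + 6 + 46 + 5 = 130
Denominator: 73 + 6 + 46 + 14 + 5 + 50 = 194
CON1 = 130 / 194 = 0.6701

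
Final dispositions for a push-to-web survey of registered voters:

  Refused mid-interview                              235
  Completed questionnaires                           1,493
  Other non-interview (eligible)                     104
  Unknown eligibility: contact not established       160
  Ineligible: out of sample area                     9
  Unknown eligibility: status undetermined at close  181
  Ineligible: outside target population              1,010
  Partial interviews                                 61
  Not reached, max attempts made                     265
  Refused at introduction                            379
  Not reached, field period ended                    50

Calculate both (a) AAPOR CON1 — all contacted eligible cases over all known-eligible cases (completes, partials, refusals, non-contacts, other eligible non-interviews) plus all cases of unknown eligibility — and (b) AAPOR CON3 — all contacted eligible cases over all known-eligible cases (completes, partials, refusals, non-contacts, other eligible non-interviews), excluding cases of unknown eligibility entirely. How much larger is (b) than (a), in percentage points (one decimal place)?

Refusal or break-off = 379 + 235 = 614
Never reached = 50 + 265 = 315
Eligibility not determined = 160 + 181 = 341
Screened out, ineligible = 1010 + 9 = 1019
Num → 1493 + 61 + 614 + 104 = 2272
Base → 1493 + 61 + 614 + 315 + 104 + 341 = 2928
CON1 = 2272 / 2928 = 0.7760
Base → 1493 + 61 + 614 + 315 + 104 = 2587
CON3 = 2272 / 2587 = 0.8782
Difference = 87.82 − 77.60 = 10.22 percentage points

10.2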